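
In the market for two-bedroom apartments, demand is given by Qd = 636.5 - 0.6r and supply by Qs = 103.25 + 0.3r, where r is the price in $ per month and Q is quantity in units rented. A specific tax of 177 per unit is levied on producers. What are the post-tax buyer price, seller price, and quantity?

Producers keep r_s = r_b - 177 per unit, so supply in terms of the buyer price is Qs = 50.15 + 0.3r_b.
Equate demand and the shifted supply: 636.5 - 0.6r_b = 50.15 + 0.3r_b, giving 0.9r_b = 586.35, so r_b = 651.5.
So r_s = 474.5 and the quantity traded is Q = 636.5 - 0.6(651.5) = 245.6.

r_b = 651.5, r_s = 474.5, Q = 245.6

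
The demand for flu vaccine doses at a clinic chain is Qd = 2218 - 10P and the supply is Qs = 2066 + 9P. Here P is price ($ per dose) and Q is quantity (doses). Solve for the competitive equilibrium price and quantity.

Equating demand and supply, 2218 - 10P = 2066 + 9P gives 19P = 152, so P* = 8.
Plugging P* into demand: Q* = 2218 - 10(8) = 2138.

P* = 8, Q* = 2138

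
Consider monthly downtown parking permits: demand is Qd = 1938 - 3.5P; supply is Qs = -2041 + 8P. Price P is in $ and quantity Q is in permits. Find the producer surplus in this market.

Producer surplus = 33033.0625

Set Qd = Qs: 1938 - 3.5P = -2041 + 8P, so 3979 = 11.5P and P* = 346.
Plugging P* into demand: Q* = 1938 - 3.5(346) = 727.
Supply choke price (Qs = 0): P = 255.125. Producer surplus = ½ × (346 - 255.125) × 727 = 33033.0625.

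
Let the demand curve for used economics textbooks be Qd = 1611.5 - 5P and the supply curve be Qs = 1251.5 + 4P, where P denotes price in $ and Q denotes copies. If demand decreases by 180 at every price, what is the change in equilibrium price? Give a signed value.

The market clears where 1611.5 - 5P = 1251.5 + 4P. Rearranging, 9P = 360, hence P* = 40.
Substitute back: Q* = 1611.5 - 5(40) = 1411.5.
After the shift, demand is Qd = 1431.5 - 5P.
New equilibrium: 180 = 9P, so P = 20 and Q = 1331.5.
ΔP = 20 - 40 = -20.

ΔP = -20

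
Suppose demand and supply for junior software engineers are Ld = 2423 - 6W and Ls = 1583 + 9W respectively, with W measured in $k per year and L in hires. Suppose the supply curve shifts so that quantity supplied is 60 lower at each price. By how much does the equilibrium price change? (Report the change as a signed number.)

Set Ld = Ls: 2423 - 6W = 1583 + 9W, so 840 = 15W and W* = 56.
Substitute back: L* = 2423 - 6(56) = 2087.
After the shift, supply is Ls = 1523 + 9W.
The new intersection has 900 = 15W, i.e. W = 60, L = 2063.
ΔW = 60 - 56 = 4.

ΔW = 4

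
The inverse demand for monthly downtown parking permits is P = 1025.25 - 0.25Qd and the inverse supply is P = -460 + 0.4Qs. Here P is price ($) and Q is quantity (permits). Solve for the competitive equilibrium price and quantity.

P* = 454, Q* = 2285

In direct form, Qd = 4101 - 4P and Qs = 1150 + 2.5P.
Set Qd = Qs: 4101 - 4P = 1150 + 2.5P, so 2951 = 6.5P and P* = 454.
Substitute back: Q* = 4101 - 4(454) = 2285.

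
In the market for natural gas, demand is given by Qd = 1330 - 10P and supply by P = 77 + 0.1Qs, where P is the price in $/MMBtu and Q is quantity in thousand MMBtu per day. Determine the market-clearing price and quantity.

Solving each curve for Q: Qs = -770 + 10P.
Equating demand and supply, 1330 - 10P = -770 + 10P gives 20P = 2100, so P* = 105.
From the demand curve, Q* = 1330 - 10(105) = 280.

P* = 105, Q* = 280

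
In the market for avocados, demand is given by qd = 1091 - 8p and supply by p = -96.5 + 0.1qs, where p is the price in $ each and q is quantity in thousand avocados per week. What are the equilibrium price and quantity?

Rewriting in direct form: qs = 965 + 10p.
Set qd = qs: 1091 - 8p = 965 + 10p, so 126 = 18p and p* = 7.
Substitute back: q* = 1091 - 8(7) = 1035.

p* = 7, q* = 1035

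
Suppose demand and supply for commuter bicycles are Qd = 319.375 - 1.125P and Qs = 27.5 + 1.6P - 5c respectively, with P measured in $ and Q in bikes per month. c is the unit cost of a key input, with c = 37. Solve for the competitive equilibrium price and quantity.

With c = 37, supply is Qs = -157.5 + 1.6P.
Set Qd = Qs: 319.375 - 1.125P = -157.5 + 1.6P, so 476.875 = 2.725P and P* = 175.
From the demand curve, Q* = 319.375 - 1.125(175) = 122.5.

P* = 175, Q* = 122.5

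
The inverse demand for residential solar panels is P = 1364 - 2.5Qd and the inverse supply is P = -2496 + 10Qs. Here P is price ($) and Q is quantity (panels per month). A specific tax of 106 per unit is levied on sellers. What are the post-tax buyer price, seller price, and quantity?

P_b = 613.2, P_s = 507.2, Q = 300.32

Inverting to quantity form: Qd = 545.6 - 0.4P and Qs = 249.6 + 0.1P.
With a tax of 106 on sellers, they supply based on the net price P_s = P_b - 106, so Qs = 239 + 0.1P_b.
Market clearing requires 545.6 - 0.4P_b = 239 + 0.1P_b; hence 306.6 = 0.5P_b and P_b = 613.2.
Then P_s = 613.2 - 106 = 507.2 and Q = 545.6 - 0.4(613.2) = 300.32.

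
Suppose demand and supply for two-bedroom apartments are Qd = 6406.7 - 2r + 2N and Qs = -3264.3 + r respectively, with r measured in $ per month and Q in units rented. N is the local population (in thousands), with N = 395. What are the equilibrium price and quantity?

With N = 395, demand is Qd = 7196.7 - 2r.
At equilibrium Qd = Qs, so 7196.7 - 2r = -3264.3 + r; collecting terms, 10461 = 3r and r* = 3487.
Then Q* = 7196.7 - 2(3487) = 222.7.

r* = 3487, Q* = 222.7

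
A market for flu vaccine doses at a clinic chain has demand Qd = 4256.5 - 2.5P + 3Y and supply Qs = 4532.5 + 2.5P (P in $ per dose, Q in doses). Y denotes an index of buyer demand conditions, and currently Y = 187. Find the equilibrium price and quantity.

With Y = 187, demand is Qd = 4817.5 - 2.5P.
At equilibrium Qd = Qs, so 4817.5 - 2.5P = 4532.5 + 2.5P; collecting terms, 285 = 5P and P* = 57.
Substitute back: Q* = 4817.5 - 2.5(57) = 4675.

P* = 57, Q* = 4675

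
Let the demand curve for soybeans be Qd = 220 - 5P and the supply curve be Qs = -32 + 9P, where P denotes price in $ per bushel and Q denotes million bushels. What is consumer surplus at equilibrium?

The market clears where 220 - 5P = -32 + 9P. Rearranging, 14P = 252, hence P* = 18.
Then Q* = 220 - 5(18) = 130.
Demand choke price (Qd = 0): P = 220/5 = 44. Consumer surplus = ½ × (44 - 18) × 130 = 1690.

Consumer surplus = 1690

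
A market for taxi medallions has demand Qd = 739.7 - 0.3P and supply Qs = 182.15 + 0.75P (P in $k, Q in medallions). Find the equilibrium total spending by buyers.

Total spending by buyers = 308192.4

Set Qd = Qs: 739.7 - 0.3P = 182.15 + 0.75P, so 557.55 = 1.05P and P* = 531.
From the demand curve, Q* = 739.7 - 0.3(531) = 580.4.
Total spending by buyers = P* × Q* = 531 × 580.4 = 308192.4.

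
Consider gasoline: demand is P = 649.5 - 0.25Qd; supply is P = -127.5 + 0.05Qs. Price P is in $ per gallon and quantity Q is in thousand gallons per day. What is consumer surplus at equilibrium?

Solving each curve for Q: Qd = 2598 - 4P and Qs = 2550 + 20P.
The market clears where 2598 - 4P = 2550 + 20P. Rearranging, 24P = 48, hence P* = 2.
Substitute back: Q* = 2598 - 4(2) = 2590.
Demand choke price (Qd = 0): P = 2598/4 = 649.5. Consumer surplus = ½ × (649.5 - 2) × 2590 = 838512.5.

Consumer surplus = 838512.5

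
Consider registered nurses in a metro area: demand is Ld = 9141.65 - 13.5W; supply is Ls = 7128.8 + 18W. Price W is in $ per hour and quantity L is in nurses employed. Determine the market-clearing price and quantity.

Set Ld = Ls: 9141.65 - 13.5W = 7128.8 + 18W, so 2012.85 = 31.5W and W* = 63.9.
Substitute back: L* = 9141.65 - 13.5(63.9) = 8279.

W* = 63.9, L* = 8279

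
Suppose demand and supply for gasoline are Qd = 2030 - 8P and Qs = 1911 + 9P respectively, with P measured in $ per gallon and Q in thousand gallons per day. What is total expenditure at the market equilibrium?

Equating demand and supply, 2030 - 8P = 1911 + 9P gives 17P = 119, so P* = 7.
Plugging P* into demand: Q* = 2030 - 8(7) = 1974.
Total expenditure = P* × Q* = 7 × 1974 = 13818.

Total expenditure = 13818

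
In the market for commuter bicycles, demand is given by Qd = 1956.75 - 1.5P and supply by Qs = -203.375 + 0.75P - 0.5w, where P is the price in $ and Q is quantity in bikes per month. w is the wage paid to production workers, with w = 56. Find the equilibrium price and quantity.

With w = 56, supply is Qs = -231.375 + 0.75P.
Set Qd = Qs: 1956.75 - 1.5P = -231.375 + 0.75P, so 2188.125 = 2.25P and P* = 972.5.
Plugging P* into demand: Q* = 1956.75 - 1.5(972.5) = 498.

P* = 972.5, Q* = 498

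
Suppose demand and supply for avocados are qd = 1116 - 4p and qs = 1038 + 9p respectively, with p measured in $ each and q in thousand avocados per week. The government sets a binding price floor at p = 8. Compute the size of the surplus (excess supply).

Surplus = 26

Evaluating both curves at the floor price 8 gives qd = 1084, qs = 1110.
Surplus = qs - qd = 1110 - 1084 = 26.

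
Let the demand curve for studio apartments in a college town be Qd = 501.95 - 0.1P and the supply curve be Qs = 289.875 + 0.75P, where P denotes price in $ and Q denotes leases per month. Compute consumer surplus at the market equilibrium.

Equating demand and supply, 501.95 - 0.1P = 289.875 + 0.75P gives 0.85P = 212.075, so P* = 249.5.
Then Q* = 501.95 - 0.1(249.5) = 477.
Demand choke price (Qd = 0): P = 501.95/0.1 = 5019.5. Consumer surplus = ½ × (5019.5 - 249.5) × 477 = 1137645.

Consumer surplus = 1137645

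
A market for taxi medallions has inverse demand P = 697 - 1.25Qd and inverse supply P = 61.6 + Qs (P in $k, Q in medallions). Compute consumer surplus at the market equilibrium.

Consumer surplus = 49843.6

In direct form, Qd = 557.6 - 0.8P and Qs = -61.6 + P.
The market clears where 557.6 - 0.8P = -61.6 + P. Rearranging, 1.8P = 619.2, hence P* = 344.
Substitute back: Q* = 557.6 - 0.8(344) = 282.4.
Demand choke price (Qd = 0): P = 557.6/0.8 = 697. Consumer surplus = ½ × (697 - 344) × 282.4 = 49843.6.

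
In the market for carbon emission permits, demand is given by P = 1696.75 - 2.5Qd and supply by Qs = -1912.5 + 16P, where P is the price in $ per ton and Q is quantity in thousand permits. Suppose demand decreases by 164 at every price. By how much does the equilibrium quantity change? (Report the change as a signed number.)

ΔQ = -160

Rewriting in direct form: Qd = 678.7 - 0.4P.
Equating demand and supply, 678.7 - 0.4P = -1912.5 + 16P gives 16.4P = 2591.2, so P* = 158.
Then Q* = 678.7 - 0.4(158) = 615.5.
After the shift, demand is Qd = 514.7 - 0.4P.
Re-solving, 16.4P = 2427.2 gives P = 148 and Q = 455.5.
ΔQ = 455.5 - 615.5 = -160.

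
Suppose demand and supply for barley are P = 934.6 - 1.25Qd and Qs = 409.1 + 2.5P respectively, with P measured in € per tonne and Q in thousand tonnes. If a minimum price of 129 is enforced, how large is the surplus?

Surplus = 87.12

Solving each curve for Q: Qd = 747.68 - 0.8P.
With P fixed at 129, quantity demanded is 644.48 and quantity supplied is 731.6.
Surplus = Qs - Qd = 731.6 - 644.48 = 87.12.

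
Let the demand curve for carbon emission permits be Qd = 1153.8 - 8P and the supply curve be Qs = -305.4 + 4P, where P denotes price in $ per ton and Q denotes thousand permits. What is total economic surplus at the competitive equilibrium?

Total surplus = 6142.6875

Set Qd = Qs: 1153.8 - 8P = -305.4 + 4P, so 1459.2 = 12P and P* = 121.6.
Plugging P* into demand: Q* = 1153.8 - 8(121.6) = 181.
Demand choke price = 144.225; supply choke price = 76.35. CS = ½(144.225 - 121.6)(181) = 2047.5625; PS = ½(121.6 - 76.35)(181) = 4095.125. Total surplus = 6142.6875.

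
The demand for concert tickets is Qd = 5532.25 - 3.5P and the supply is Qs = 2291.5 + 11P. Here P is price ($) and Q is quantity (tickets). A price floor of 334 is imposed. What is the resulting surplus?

Surplus = 1602.25

With P fixed at 334, quantity demanded is 4363.25 and quantity supplied is 5965.5.
Surplus = Qs - Qd = 5965.5 - 4363.25 = 1602.25.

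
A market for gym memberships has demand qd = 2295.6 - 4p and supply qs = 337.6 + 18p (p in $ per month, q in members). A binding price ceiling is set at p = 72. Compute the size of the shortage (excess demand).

Evaluating both curves at the ceiling price 72 gives qd = 2007.6, qs = 1633.6.
Shortage = qd - qs = 2007.6 - 1633.6 = 374.

Shortage = 374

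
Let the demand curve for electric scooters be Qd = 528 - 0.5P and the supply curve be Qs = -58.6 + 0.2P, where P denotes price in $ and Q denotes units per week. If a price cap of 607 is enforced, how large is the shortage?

Shortage = 161.7

Evaluating both curves at the ceiling price 607 gives Qd = 224.5, Qs = 62.8.
Shortage = Qd - Qs = 224.5 - 62.8 = 161.7.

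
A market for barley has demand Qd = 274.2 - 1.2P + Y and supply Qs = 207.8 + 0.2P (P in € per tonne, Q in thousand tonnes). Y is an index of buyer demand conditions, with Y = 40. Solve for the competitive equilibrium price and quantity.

P* = 76, Q* = 223

With Y = 40, demand is Qd = 314.2 - 1.2P.
The market clears where 314.2 - 1.2P = 207.8 + 0.2P. Rearranging, 1.4P = 106.4, hence P* = 76.
Then Q* = 314.2 - 1.2(76) = 223.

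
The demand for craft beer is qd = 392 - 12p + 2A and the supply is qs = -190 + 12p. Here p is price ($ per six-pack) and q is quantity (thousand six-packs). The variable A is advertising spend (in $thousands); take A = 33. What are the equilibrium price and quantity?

With A = 33, demand is qd = 458 - 12p.
Set qd = qs: 458 - 12p = -190 + 12p, so 648 = 24p and p* = 27.
Then q* = 458 - 12(27) = 134.

p* = 27, q* = 134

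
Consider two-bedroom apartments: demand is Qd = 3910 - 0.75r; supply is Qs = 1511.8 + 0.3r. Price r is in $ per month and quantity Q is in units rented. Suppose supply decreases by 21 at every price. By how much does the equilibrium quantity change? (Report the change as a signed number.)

Equating demand and supply, 3910 - 0.75r = 1511.8 + 0.3r gives 1.05r = 2398.2, so r* = 2284.
From the demand curve, Q* = 3910 - 0.75(2284) = 2197.
After the shift, supply is Qs = 1490.8 + 0.3r.
Re-solving, 1.05r = 2419.2 gives r = 2304 and Q = 2182.
ΔQ = 2182 - 2197 = -15.

ΔQ = -15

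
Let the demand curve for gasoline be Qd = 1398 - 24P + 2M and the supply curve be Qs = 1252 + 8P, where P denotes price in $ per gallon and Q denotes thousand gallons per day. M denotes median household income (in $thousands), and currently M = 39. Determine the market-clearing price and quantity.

With M = 39, demand is Qd = 1476 - 24P.
At equilibrium Qd = Qs, so 1476 - 24P = 1252 + 8P; collecting terms, 224 = 32P and P* = 7.
Then Q* = 1476 - 24(7) = 1308.

P* = 7, Q* = 1308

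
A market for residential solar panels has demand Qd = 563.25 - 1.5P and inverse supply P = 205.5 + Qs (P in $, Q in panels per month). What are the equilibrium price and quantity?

In direct form, Qs = -205.5 + P.
The market clears where 563.25 - 1.5P = -205.5 + P. Rearranging, 2.5P = 768.75, hence P* = 307.5.
Plugging P* into demand: Q* = 563.25 - 1.5(307.5) = 102.

P* = 307.5, Q* = 102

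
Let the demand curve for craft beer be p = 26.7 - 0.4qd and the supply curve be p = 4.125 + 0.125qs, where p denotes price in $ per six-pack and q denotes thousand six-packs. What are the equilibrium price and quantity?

Solving each curve for q: qd = 66.75 - 2.5p and qs = -33 + 8p.
Equating demand and supply, 66.75 - 2.5p = -33 + 8p gives 10.5p = 99.75, so p* = 9.5.
Plugging p* into demand: q* = 66.75 - 2.5(9.5) = 43.

p* = 9.5, q* = 43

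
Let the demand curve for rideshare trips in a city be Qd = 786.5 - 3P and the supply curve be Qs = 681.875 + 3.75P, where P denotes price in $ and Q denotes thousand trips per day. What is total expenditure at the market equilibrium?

The market clears where 786.5 - 3P = 681.875 + 3.75P. Rearranging, 6.75P = 104.625, hence P* = 15.5.
Substitute back: Q* = 786.5 - 3(15.5) = 740.
Total expenditure = P* × Q* = 15.5 × 740 = 11470.

Total expenditure = 11470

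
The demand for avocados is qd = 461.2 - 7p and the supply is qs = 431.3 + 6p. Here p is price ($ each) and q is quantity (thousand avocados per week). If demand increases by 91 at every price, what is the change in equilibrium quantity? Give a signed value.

Δq = 42

At equilibrium qd = qs, so 461.2 - 7p = 431.3 + 6p; collecting terms, 29.9 = 13p and p* = 2.3.
Substitute back: q* = 461.2 - 7(2.3) = 445.1.
After the shift, demand is qd = 552.2 - 7p.
New equilibrium: 120.9 = 13p, so p = 9.3 and q = 487.1.
Δq = 487.1 - 445.1 = 42.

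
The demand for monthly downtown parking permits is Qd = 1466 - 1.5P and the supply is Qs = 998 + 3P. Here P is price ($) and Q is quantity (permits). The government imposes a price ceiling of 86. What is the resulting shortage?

Shortage = 81

At P = 86: Qd = 1337 and Qs = 1256.
Shortage = Qd - Qs = 1337 - 1256 = 81.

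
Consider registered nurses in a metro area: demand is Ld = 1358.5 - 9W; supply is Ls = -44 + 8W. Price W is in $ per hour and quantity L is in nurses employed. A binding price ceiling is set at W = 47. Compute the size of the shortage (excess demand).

Shortage = 603.5

At W = 47: Ld = 935.5 and Ls = 332.
Shortage = Ld - Ls = 935.5 - 332 = 603.5.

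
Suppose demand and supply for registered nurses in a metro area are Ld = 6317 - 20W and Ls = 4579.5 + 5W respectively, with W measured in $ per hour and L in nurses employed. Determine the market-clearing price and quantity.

W* = 69.5, L* = 4927

Set Ld = Ls: 6317 - 20W = 4579.5 + 5W, so 1737.5 = 25W and W* = 69.5.
From the demand curve, L* = 6317 - 20(69.5) = 4927.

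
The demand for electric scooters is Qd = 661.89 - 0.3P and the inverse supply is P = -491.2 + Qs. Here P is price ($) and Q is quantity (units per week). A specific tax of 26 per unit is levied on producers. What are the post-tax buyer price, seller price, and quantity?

P_b = 151.3, P_s = 125.3, Q = 616.5

Solving each curve for Q: Qs = 491.2 + P.
With a tax of 26 on producers, they supply based on the net price P_s = P_b - 26, so Qs = 465.2 + P_b.
Equate demand and the shifted supply: 661.89 - 0.3P_b = 465.2 + P_b, giving 1.3P_b = 196.69, so P_b = 151.3.
So P_s = 125.3 and the quantity traded is Q = 661.89 - 0.3(151.3) = 616.5.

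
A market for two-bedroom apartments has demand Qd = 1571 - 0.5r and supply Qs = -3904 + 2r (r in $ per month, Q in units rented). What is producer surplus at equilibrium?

Producer surplus = 56644

At equilibrium Qd = Qs, so 1571 - 0.5r = -3904 + 2r; collecting terms, 5475 = 2.5r and r* = 2190.
From the demand curve, Q* = 1571 - 0.5(2190) = 476.
Supply choke price (Qs = 0): r = 1952. Producer surplus = ½ × (2190 - 1952) × 476 = 56644.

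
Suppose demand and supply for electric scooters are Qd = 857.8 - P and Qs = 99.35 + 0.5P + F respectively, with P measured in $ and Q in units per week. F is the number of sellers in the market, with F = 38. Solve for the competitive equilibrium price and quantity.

P* = 480.3, Q* = 377.5

With F = 38, supply is Qs = 137.35 + 0.5P.
At equilibrium Qd = Qs, so 857.8 - P = 137.35 + 0.5P; collecting terms, 720.45 = 1.5P and P* = 480.3.
Then Q* = 857.8 - 480.3 = 377.5.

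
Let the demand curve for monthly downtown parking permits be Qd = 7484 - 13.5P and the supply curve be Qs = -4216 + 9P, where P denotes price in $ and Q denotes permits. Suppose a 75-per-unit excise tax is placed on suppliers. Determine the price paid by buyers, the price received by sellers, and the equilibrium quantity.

P_b = 550, P_s = 475, Q = 59

With a tax of 75 on suppliers, they supply based on the net price P_s = P_b - 75, so Qs = -4891 + 9P_b.
Set Qd = Qs: 7484 - 13.5P_b = -4891 + 9P_b, so 12375 = 22.5P_b and P_b = 550.
So P_s = 475 and the quantity traded is Q = 7484 - 13.5(550) = 59.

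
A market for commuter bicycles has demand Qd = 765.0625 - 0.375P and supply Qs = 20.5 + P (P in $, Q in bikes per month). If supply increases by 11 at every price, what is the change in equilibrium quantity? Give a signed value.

ΔQ = 3

Set Qd = Qs: 765.0625 - 0.375P = 20.5 + P, so 744.5625 = 1.375P and P* = 541.5.
Substitute back: Q* = 765.0625 - 0.375(541.5) = 562.
After the shift, supply is Qs = 31.5 + P.
Re-solving, 1.375P = 733.5625 gives P = 533.5 and Q = 565.
ΔQ = 565 - 562 = 3.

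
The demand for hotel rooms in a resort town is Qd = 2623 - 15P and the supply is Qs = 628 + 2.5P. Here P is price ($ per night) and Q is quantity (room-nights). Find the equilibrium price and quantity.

P* = 114, Q* = 913

At equilibrium Qd = Qs, so 2623 - 15P = 628 + 2.5P; collecting terms, 1995 = 17.5P and P* = 114.
Then Q* = 2623 - 15(114) = 913.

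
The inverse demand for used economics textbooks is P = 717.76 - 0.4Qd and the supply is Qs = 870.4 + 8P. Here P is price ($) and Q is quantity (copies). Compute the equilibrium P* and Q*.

Rewriting in direct form: Qd = 1794.4 - 2.5P.
At equilibrium Qd = Qs, so 1794.4 - 2.5P = 870.4 + 8P; collecting terms, 924 = 10.5P and P* = 88.
Plugging P* into demand: Q* = 1794.4 - 2.5(88) = 1574.4.

P* = 88, Q* = 1574.4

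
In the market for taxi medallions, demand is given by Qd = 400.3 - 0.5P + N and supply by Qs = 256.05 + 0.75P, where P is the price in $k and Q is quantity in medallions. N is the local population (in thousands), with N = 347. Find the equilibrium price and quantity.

P* = 393, Q* = 550.8

With N = 347, demand is Qd = 747.3 - 0.5P.
Equating demand and supply, 747.3 - 0.5P = 256.05 + 0.75P gives 1.25P = 491.25, so P* = 393.
Then Q* = 747.3 - 0.5(393) = 550.8.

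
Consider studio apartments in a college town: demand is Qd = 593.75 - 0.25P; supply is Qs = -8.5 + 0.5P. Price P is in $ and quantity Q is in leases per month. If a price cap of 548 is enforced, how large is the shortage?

Shortage = 191.25

Evaluating both curves at the ceiling price 548 gives Qd = 456.75, Qs = 265.5.
Shortage = Qd - Qs = 456.75 - 265.5 = 191.25.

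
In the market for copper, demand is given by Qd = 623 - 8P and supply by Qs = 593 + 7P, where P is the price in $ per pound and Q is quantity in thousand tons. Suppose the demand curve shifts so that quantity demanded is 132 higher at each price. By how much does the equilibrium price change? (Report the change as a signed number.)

ΔP = 8.8

At equilibrium Qd = Qs, so 623 - 8P = 593 + 7P; collecting terms, 30 = 15P and P* = 2.
Plugging P* into demand: Q* = 623 - 8(2) = 607.
After the shift, demand is Qd = 755 - 8P.
New equilibrium: 162 = 15P, so P = 10.8 and Q = 668.6.
ΔP = 10.8 - 2 = 8.8.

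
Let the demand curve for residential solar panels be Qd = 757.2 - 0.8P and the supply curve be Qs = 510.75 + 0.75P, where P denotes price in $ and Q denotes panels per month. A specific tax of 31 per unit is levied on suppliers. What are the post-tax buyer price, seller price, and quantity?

P_b = 174, P_s = 143, Q = 618

With a tax of 31 on suppliers, they supply based on the net price P_s = P_b - 31, so Qs = 487.5 + 0.75P_b.
Market clearing requires 757.2 - 0.8P_b = 487.5 + 0.75P_b; hence 269.7 = 1.55P_b and P_b = 174.
Then P_s = 174 - 31 = 143 and Q = 757.2 - 0.8(174) = 618.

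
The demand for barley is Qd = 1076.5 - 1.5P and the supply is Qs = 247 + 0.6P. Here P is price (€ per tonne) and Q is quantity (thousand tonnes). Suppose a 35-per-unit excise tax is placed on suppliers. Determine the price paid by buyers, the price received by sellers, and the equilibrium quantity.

With a tax of 35 on suppliers, they supply based on the net price P_s = P_b - 35, so Qs = 226 + 0.6P_b.
Equate demand and the shifted supply: 1076.5 - 1.5P_b = 226 + 0.6P_b, giving 2.1P_b = 850.5, so P_b = 405.
So P_s = 370 and the quantity traded is Q = 1076.5 - 1.5(405) = 469.

P_b = 405, P_s = 370, Q = 469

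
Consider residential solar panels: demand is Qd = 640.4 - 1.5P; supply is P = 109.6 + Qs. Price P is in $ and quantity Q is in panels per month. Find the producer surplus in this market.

Solving each curve for Q: Qs = -109.6 + P.
The market clears where 640.4 - 1.5P = -109.6 + P. Rearranging, 2.5P = 750, hence P* = 300.
Then Q* = 640.4 - 1.5(300) = 190.4.
Supply choke price (Qs = 0): P = 109.6. Producer surplus = ½ × (300 - 109.6) × 190.4 = 18126.08.

Producer surplus = 18126.08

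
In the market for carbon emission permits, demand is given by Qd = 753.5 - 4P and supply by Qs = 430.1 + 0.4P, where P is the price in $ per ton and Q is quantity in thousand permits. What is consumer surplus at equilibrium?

Consumer surplus = 26392.53125

Equating demand and supply, 753.5 - 4P = 430.1 + 0.4P gives 4.4P = 323.4, so P* = 73.5.
From the demand curve, Q* = 753.5 - 4(73.5) = 459.5.
Demand choke price (Qd = 0): P = 753.5/4 = 188.375. Consumer surplus = ½ × (188.375 - 73.5) × 459.5 = 26392.53125.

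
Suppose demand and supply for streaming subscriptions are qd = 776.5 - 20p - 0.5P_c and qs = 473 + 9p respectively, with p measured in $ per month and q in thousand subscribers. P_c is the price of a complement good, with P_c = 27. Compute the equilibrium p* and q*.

p* = 10, q* = 563

With P_c = 27, demand is qd = 763 - 20p.
At equilibrium qd = qs, so 763 - 20p = 473 + 9p; collecting terms, 290 = 29p and p* = 10.
From the demand curve, q* = 763 - 20(10) = 563.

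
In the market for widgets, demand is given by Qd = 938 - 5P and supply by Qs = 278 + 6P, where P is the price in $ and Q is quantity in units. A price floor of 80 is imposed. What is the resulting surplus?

At P = 80: Qd = 538 and Qs = 758.
Surplus = Qs - Qd = 758 - 538 = 220.

Surplus = 220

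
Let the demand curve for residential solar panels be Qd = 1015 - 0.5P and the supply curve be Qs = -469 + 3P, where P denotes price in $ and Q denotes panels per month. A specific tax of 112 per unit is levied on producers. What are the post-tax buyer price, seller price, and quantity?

P_b = 520, P_s = 408, Q = 755

Producers keep P_s = P_b - 112 per unit, so supply in terms of the buyer price is Qs = -805 + 3P_b.
Equate demand and the shifted supply: 1015 - 0.5P_b = -805 + 3P_b, giving 3.5P_b = 1820, so P_b = 520.
Then P_s = 520 - 112 = 408 and Q = 1015 - 0.5(520) = 755.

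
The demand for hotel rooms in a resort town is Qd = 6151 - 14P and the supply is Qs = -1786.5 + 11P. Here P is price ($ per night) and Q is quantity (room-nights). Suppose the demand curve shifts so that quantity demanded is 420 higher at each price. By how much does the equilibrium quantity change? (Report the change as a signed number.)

ΔQ = 184.8

The market clears where 6151 - 14P = -1786.5 + 11P. Rearranging, 25P = 7937.5, hence P* = 317.5.
From the demand curve, Q* = 6151 - 14(317.5) = 1706.
After the shift, demand is Qd = 6571 - 14P.
The new intersection has 8357.5 = 25P, i.e. P = 334.3, Q = 1890.8.
ΔQ = 1890.8 - 1706 = 184.8.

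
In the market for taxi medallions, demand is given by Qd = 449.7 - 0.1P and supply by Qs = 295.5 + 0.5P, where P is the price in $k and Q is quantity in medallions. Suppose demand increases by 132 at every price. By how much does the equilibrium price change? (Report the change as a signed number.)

ΔP = 220

Set Qd = Qs: 449.7 - 0.1P = 295.5 + 0.5P, so 154.2 = 0.6P and P* = 257.
From the demand curve, Q* = 449.7 - 0.1(257) = 424.
After the shift, demand is Qd = 581.7 - 0.1P.
The new intersection has 286.2 = 0.6P, i.e. P = 477, Q = 534.
ΔP = 477 - 257 = 220.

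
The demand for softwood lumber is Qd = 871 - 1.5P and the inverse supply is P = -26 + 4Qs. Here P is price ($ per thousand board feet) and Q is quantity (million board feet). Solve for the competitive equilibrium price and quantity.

Solving each curve for Q: Qs = 6.5 + 0.25P.
The market clears where 871 - 1.5P = 6.5 + 0.25P. Rearranging, 1.75P = 864.5, hence P* = 494.
From the demand curve, Q* = 871 - 1.5(494) = 130.

P* = 494, Q* = 130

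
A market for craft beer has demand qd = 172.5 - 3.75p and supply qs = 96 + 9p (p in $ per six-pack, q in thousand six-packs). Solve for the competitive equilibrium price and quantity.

p* = 6, q* = 150

At equilibrium qd = qs, so 172.5 - 3.75p = 96 + 9p; collecting terms, 76.5 = 12.75p and p* = 6.
From the demand curve, q* = 172.5 - 3.75(6) = 150.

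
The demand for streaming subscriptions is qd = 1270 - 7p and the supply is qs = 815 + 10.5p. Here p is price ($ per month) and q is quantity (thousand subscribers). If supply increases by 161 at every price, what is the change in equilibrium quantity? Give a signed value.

Δq = 64.4

Set qd = qs: 1270 - 7p = 815 + 10.5p, so 455 = 17.5p and p* = 26.
Then q* = 1270 - 7(26) = 1088.
After the shift, supply is qs = 976 + 10.5p.
New equilibrium: 294 = 17.5p, so p = 16.8 and q = 1152.4.
Δq = 1152.4 - 1088 = 64.4.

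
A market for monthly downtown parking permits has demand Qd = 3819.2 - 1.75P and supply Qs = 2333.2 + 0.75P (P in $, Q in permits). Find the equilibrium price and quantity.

P* = 594.4, Q* = 2779

Equating demand and supply, 3819.2 - 1.75P = 2333.2 + 0.75P gives 2.5P = 1486, so P* = 594.4.
From the demand curve, Q* = 3819.2 - 1.75(594.4) = 2779.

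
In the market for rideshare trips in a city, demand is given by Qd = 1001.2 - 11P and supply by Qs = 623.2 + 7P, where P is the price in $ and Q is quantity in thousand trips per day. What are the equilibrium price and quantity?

P* = 21, Q* = 770.2

Equating demand and supply, 1001.2 - 11P = 623.2 + 7P gives 18P = 378, so P* = 21.
Then Q* = 1001.2 - 11(21) = 770.2.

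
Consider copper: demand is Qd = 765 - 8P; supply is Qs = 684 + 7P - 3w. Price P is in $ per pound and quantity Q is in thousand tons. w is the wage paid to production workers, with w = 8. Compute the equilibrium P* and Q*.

With w = 8, supply is Qs = 660 + 7P.
Equating demand and supply, 765 - 8P = 660 + 7P gives 15P = 105, so P* = 7.
From the demand curve, Q* = 765 - 8(7) = 709.

P* = 7, Q* = 709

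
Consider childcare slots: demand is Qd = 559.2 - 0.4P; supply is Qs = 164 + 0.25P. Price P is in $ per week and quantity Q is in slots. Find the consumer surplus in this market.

Set Qd = Qs: 559.2 - 0.4P = 164 + 0.25P, so 395.2 = 0.65P and P* = 608.
Then Q* = 559.2 - 0.4(608) = 316.
Demand choke price (Qd = 0): P = 559.2/0.4 = 1398. Consumer surplus = ½ × (1398 - 608) × 316 = 124820.

Consumer surplus = 124820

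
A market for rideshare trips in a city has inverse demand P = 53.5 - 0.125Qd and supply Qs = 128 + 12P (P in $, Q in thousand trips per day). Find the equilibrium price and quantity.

In direct form, Qd = 428 - 8P.
The market clears where 428 - 8P = 128 + 12P. Rearranging, 20P = 300, hence P* = 15.
From the demand curve, Q* = 428 - 8(15) = 308.

P* = 15, Q* = 308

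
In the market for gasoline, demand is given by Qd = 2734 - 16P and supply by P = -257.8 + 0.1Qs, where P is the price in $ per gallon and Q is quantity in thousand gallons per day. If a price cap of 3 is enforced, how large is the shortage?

Rewriting in direct form: Qs = 2578 + 10P.
With P fixed at 3, quantity demanded is 2686 and quantity supplied is 2608.
Shortage = Qd - Qs = 2686 - 2608 = 78.

Shortage = 78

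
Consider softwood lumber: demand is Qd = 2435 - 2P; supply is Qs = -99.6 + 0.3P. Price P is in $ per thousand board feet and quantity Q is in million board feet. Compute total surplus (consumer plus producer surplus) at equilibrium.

At equilibrium Qd = Qs, so 2435 - 2P = -99.6 + 0.3P; collecting terms, 2534.6 = 2.3P and P* = 1102.
Then Q* = 2435 - 2(1102) = 231.
Demand choke price = 1217.5; supply choke price = 332. CS = ½(1217.5 - 1102)(231) = 13340.25; PS = ½(1102 - 332)(231) = 88935. Total surplus = 102275.25.

Total surplus = 102275.25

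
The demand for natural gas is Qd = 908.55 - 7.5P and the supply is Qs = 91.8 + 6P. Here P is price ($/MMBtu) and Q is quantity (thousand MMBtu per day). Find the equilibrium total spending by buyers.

Total spending by buyers = 27515.4

At equilibrium Qd = Qs, so 908.55 - 7.5P = 91.8 + 6P; collecting terms, 816.75 = 13.5P and P* = 60.5.
From the demand curve, Q* = 908.55 - 7.5(60.5) = 454.8.
Total spending by buyers = P* × Q* = 60.5 × 454.8 = 27515.4.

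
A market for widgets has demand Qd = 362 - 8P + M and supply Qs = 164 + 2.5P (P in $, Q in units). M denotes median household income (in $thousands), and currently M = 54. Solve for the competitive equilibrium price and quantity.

With M = 54, demand is Qd = 416 - 8P.
Equating demand and supply, 416 - 8P = 164 + 2.5P gives 10.5P = 252, so P* = 24.
Substitute back: Q* = 416 - 8(24) = 224.

P* = 24, Q* = 224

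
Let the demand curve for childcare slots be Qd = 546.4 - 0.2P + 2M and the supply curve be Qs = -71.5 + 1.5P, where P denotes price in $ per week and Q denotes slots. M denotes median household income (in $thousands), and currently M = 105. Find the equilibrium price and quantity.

P* = 487, Q* = 659

With M = 105, demand is Qd = 756.4 - 0.2P.
The market clears where 756.4 - 0.2P = -71.5 + 1.5P. Rearranging, 1.7P = 827.9, hence P* = 487.
Plugging P* into demand: Q* = 756.4 - 0.2(487) = 659.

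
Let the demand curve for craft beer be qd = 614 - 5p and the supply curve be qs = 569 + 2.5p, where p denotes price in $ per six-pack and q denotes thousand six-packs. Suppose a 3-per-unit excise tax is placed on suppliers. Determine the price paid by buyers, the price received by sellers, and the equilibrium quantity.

p_b = 7, p_s = 4, q = 579

Suppliers keep p_s = p_b - 3 per unit, so supply in terms of the buyer price is qs = 561.5 + 2.5p_b.
Set qd = qs: 614 - 5p_b = 561.5 + 2.5p_b, so 52.5 = 7.5p_b and p_b = 7.
So p_s = 4 and the quantity traded is q = 614 - 5(7) = 579.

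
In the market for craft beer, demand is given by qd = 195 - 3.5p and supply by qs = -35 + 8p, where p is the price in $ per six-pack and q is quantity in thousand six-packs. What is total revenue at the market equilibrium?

Total revenue = 2500

At equilibrium qd = qs, so 195 - 3.5p = -35 + 8p; collecting terms, 230 = 11.5p and p* = 20.
Substitute back: q* = 195 - 3.5(20) = 125.
Total revenue = p* × q* = 20 × 125 = 2500.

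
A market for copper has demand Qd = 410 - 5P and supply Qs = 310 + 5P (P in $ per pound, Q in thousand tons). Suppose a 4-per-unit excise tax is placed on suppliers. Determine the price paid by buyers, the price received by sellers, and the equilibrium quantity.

P_b = 12, P_s = 8, Q = 350

The tax drives a wedge P_b - P_s = 4. Substituting P_s = P_b - 4 into supply: Qs = 290 + 5P_b.
Equate demand and the shifted supply: 410 - 5P_b = 290 + 5P_b, giving 10P_b = 120, so P_b = 12.
Then P_s = 12 - 4 = 8 and Q = 410 - 5(12) = 350.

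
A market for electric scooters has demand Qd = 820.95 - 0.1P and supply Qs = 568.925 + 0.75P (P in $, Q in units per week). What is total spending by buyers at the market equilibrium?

Total spending by buyers = 234620.45

At equilibrium Qd = Qs, so 820.95 - 0.1P = 568.925 + 0.75P; collecting terms, 252.025 = 0.85P and P* = 296.5.
Substitute back: Q* = 820.95 - 0.1(296.5) = 791.3.
Total spending by buyers = P* × Q* = 296.5 × 791.3 = 234620.45.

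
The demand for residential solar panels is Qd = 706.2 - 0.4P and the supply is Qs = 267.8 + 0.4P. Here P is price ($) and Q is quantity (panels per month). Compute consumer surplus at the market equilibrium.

Set Qd = Qs: 706.2 - 0.4P = 267.8 + 0.4P, so 438.4 = 0.8P and P* = 548.
From the demand curve, Q* = 706.2 - 0.4(548) = 487.
Demand choke price (Qd = 0): P = 706.2/0.4 = 1765.5. Consumer surplus = ½ × (1765.5 - 548) × 487 = 296461.25.

Consumer surplus = 296461.25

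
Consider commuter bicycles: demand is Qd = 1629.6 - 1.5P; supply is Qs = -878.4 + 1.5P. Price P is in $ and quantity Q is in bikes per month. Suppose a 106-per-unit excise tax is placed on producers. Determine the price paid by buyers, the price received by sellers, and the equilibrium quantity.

With a tax of 106 on producers, they supply based on the net price P_s = P_b - 106, so Qs = -1037.4 + 1.5P_b.
Market clearing requires 1629.6 - 1.5P_b = -1037.4 + 1.5P_b; hence 2667 = 3P_b and P_b = 889.
So P_s = 783 and the quantity traded is Q = 1629.6 - 1.5(889) = 296.1.

P_b = 889, P_s = 783, Q = 296.1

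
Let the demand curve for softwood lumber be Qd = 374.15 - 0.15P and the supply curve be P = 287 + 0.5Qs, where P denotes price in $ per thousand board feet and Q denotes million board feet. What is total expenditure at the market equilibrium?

Total expenditure = 135828

Solving each curve for Q: Qs = -574 + 2P.
Equating demand and supply, 374.15 - 0.15P = -574 + 2P gives 2.15P = 948.15, so P* = 441.
Substitute back: Q* = 374.15 - 0.15(441) = 308.
Total expenditure = P* × Q* = 441 × 308 = 135828.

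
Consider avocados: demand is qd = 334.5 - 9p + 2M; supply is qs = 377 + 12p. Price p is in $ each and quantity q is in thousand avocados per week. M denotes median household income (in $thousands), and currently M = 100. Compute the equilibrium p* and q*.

With M = 100, demand is qd = 534.5 - 9p.
Equating demand and supply, 534.5 - 9p = 377 + 12p gives 21p = 157.5, so p* = 7.5.
Plugging p* into demand: q* = 534.5 - 9(7.5) = 467.

p* = 7.5, q* = 467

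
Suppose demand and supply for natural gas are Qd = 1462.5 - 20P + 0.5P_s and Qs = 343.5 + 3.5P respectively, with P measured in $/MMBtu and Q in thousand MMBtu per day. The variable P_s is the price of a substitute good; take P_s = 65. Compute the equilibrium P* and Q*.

With P_s = 65, demand is Qd = 1495 - 20P.
The market clears where 1495 - 20P = 343.5 + 3.5P. Rearranging, 23.5P = 1151.5, hence P* = 49.
Then Q* = 1495 - 20(49) = 515.

P* = 49, Q* = 515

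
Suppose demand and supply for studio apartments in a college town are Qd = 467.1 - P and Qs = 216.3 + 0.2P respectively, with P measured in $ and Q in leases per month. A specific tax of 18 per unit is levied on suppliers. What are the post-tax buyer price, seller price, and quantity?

P_b = 212, P_s = 194, Q = 255.1

The tax drives a wedge P_b - P_s = 18. Substituting P_s = P_b - 18 into supply: Qs = 212.7 + 0.2P_b.
Market clearing requires 467.1 - P_b = 212.7 + 0.2P_b; hence 254.4 = 1.2P_b and P_b = 212.
So P_s = 194 and the quantity traded is Q = 467.1 - 212 = 255.1.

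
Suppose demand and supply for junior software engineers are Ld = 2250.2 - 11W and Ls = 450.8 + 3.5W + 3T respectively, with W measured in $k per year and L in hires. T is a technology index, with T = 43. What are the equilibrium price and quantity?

With T = 43, supply is Ls = 579.8 + 3.5W.
Equating demand and supply, 2250.2 - 11W = 579.8 + 3.5W gives 14.5W = 1670.4, so W* = 115.2.
From the demand curve, L* = 2250.2 - 11(115.2) = 983.

W* = 115.2, L* = 983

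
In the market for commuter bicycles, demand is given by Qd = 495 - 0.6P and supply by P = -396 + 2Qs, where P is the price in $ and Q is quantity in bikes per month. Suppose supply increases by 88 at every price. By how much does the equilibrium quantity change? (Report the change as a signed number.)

ΔQ = 48

In direct form, Qs = 198 + 0.5P.
Set Qd = Qs: 495 - 0.6P = 198 + 0.5P, so 297 = 1.1P and P* = 270.
Plugging P* into demand: Q* = 495 - 0.6(270) = 333.
After the shift, supply is Qs = 286 + 0.5P.
The new intersection has 209 = 1.1P, i.e. P = 190, Q = 381.
ΔQ = 381 - 333 = 48.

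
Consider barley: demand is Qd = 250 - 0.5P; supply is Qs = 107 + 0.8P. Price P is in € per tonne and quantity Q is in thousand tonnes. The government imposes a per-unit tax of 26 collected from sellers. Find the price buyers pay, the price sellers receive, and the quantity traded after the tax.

The tax drives a wedge P_b - P_s = 26. Substituting P_s = P_b - 26 into supply: Qs = 86.2 + 0.8P_b.
Set Qd = Qs: 250 - 0.5P_b = 86.2 + 0.8P_b, so 163.8 = 1.3P_b and P_b = 126.
Then P_s = 126 - 26 = 100 and Q = 250 - 0.5(126) = 187.

P_b = 126, P_s = 100, Q = 187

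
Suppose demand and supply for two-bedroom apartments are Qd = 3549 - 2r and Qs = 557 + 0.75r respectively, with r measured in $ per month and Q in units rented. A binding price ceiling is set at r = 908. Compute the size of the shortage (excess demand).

Shortage = 495

With r fixed at 908, quantity demanded is 1733 and quantity supplied is 1238.
Shortage = Qd - Qs = 1733 - 1238 = 495.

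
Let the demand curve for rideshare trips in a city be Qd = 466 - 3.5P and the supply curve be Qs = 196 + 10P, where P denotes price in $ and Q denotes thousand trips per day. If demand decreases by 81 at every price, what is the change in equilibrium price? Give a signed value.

At equilibrium Qd = Qs, so 466 - 3.5P = 196 + 10P; collecting terms, 270 = 13.5P and P* = 20.
Then Q* = 466 - 3.5(20) = 396.
After the shift, demand is Qd = 385 - 3.5P.
Re-solving, 13.5P = 189 gives P = 14 and Q = 336.
ΔP = 14 - 20 = -6.

ΔP = -6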